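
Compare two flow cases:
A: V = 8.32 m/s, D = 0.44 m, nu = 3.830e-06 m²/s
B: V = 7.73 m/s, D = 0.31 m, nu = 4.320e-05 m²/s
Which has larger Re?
Re(A) = 955822, Re(B) = 55470. Answer: A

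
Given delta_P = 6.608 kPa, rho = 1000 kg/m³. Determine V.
Formula: V = \sqrt{\frac{2 \Delta P}{\rho}}
V = √(2·(6.608·1000)/1000) = 3.635 m/s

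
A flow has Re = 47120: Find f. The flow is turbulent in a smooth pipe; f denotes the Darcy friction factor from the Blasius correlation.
Formula: f = \frac{0.316}{Re^{0.25}}
f = 0.316/47120^0.25 = 0.02145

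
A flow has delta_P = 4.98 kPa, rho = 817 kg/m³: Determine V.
Formula: V = \sqrt{\frac{2 \Delta P}{\rho}}
V = √(2·(4.98·1000)/817) = 3.492 m/s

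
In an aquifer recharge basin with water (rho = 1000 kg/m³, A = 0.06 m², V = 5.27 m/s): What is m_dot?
Formula: \dot{m} = \rho A V
m_dot = 1000·0.06·5.27 = 316.2 kg/s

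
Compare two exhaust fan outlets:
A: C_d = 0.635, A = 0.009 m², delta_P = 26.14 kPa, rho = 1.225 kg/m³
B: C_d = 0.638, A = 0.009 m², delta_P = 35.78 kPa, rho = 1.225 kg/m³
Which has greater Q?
Q(A) = 1181 L/s, Q(B) = 1388 L/s. Answer: B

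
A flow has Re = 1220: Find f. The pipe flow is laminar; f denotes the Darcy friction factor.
Formula: f = \frac{64}{Re}
f = 64/1220 = 0.05246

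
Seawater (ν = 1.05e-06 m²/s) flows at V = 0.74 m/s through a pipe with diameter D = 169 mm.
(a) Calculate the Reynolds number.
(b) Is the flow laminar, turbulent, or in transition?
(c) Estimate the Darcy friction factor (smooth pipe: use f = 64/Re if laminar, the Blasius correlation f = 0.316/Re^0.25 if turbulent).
(a) Re = V·D/ν = 0.74·0.169/1.05e-06 = 119100
(b) Flow regime: turbulent (Re > 4000)
(c) Friction factor: f = 0.316/Re^0.25 = 0.316/119100^0.25 = 0.01701 (Blasius is strictly valid for Re ≲ 1e5; used here as the smooth-pipe estimate the problem specifies)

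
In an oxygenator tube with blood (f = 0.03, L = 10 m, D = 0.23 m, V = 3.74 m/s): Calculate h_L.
Formula: h_L = f \frac{L}{D} \frac{V^2}{2g}
h_L = 0.03·(10/0.23)·3.74²/(2·9.81) = 0.9299 m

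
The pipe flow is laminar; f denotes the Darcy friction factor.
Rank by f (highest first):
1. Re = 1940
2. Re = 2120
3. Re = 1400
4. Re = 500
Case 1: f = 0.03299
Case 2: f = 0.03019
Case 3: f = 0.04571
Case 4: f = 0.128
Ranking (highest first): 4, 3, 1, 2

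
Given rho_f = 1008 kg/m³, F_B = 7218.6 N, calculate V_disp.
Formula: F_B = \rho_f g V_{disp}
Substituting knowns: 7218.6 = 1008·9.81·V_disp
Solving for V_disp: V_disp = 7218.6/(1008·9.81) = 0.73 m³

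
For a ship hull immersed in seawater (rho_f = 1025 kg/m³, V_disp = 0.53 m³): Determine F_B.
Formula: F_B = \rho_f g V_{disp}
F_B = 1025·9.81·0.53 = 5329 N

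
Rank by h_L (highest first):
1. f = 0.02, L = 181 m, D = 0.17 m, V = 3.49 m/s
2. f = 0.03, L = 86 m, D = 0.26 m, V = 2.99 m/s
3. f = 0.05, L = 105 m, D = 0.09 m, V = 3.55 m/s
Case 1: h_L = 13.22 m
Case 2: h_L = 4.522 m
Case 3: h_L = 37.47 m
Ranking (highest first): 3, 1, 2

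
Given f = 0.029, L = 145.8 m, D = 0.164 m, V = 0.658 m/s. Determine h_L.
Formula: h_L = f \frac{L}{D} \frac{V^2}{2g}
h_L = 0.029·(145.8/0.164)·0.658²/(2·9.81) = 0.5689 m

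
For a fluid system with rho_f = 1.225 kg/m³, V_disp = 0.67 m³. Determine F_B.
Formula: F_B = \rho_f g V_{disp}
F_B = 1.225·9.81·0.67 = 8.052 N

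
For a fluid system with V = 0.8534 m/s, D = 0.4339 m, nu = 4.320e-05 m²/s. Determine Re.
Formula: Re = \frac{V D}{\nu}
Re = 0.8534·0.4339/4.320e-05 = 8572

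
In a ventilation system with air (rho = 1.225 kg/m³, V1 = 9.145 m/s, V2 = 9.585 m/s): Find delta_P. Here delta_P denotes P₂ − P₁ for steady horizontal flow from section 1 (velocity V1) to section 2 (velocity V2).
Formula: \Delta P = \frac{1}{2} \rho (V_1^2 - V_2^2)
delta_P = 0.5·1.225·(9.145² − 9.585²)/1000 = -0.005048 kPa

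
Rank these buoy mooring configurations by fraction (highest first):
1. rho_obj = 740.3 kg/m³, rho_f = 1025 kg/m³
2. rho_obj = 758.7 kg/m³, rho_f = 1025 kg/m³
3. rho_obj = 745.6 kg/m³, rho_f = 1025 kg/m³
Case 1: fraction = 0.7222
Case 2: fraction = 0.7402
Case 3: fraction = 0.7274
Ranking (highest first): 2, 3, 1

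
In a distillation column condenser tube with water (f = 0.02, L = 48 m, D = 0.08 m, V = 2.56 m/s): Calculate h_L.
Formula: h_L = f \frac{L}{D} \frac{V^2}{2g}
h_L = 0.02·(48/0.08)·2.56²/(2·9.81) = 4.008 m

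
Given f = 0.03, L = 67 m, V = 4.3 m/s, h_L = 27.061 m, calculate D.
Formula: h_L = f \frac{L}{D} \frac{V^2}{2g}
Substituting knowns: 27.061 = 0.03·(67/D)·4.3²/(2·9.81)
Solving for D: D = 0.03·67·4.3²/(2·9.81·27.061) = 0.07 m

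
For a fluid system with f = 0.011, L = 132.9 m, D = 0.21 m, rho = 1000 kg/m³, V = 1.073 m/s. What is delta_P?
Formula: \Delta P = f \frac{L}{D} \frac{\rho V^2}{2}
delta_P = 0.011·(132.9/0.21)·0.5·1000·1.073²/1000 = 4.007 kPa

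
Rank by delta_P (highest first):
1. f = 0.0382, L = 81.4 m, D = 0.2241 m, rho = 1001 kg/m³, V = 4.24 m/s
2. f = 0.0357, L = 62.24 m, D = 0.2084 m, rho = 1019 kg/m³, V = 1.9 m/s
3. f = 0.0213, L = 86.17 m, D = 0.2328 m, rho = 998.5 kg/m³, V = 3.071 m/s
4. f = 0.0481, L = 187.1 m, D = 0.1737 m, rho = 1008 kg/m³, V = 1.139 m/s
Case 1: delta_P = 124.8 kPa
Case 2: delta_P = 19.61 kPa
Case 3: delta_P = 37.12 kPa
Case 4: delta_P = 33.88 kPa
Ranking (highest first): 1, 3, 4, 2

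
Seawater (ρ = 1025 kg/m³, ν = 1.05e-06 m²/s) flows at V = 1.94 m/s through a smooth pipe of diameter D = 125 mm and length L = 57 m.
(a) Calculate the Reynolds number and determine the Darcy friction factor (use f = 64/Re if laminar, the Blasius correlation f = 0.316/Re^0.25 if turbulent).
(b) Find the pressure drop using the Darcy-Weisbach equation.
(a) Re = V·D/ν = 1.94·0.125/1.05e-06 = 230950 → turbulent (Re > 4000); f = 0.316/Re^0.25 = 0.316/230950^0.25 = 0.014415 (Blasius is strictly valid for Re ≲ 1e5; used here as the smooth-pipe estimate the problem specifies)
(b) Darcy-Weisbach: ΔP = f·(L/D)·½ρV²/1000 = 0.014415·(57/0.125)·½·1025·1.94²/1000 = 12.68 kPa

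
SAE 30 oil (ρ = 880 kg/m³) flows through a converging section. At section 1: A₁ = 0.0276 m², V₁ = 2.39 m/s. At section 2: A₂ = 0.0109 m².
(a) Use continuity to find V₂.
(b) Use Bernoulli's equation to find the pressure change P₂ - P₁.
(a) Continuity: A₁V₁=A₂V₂ -> V₂=A₁V₁/A₂=0.0276*2.39/0.0109=6.05 m/s
(b) Bernoulli: P₂-P₁=0.5*rho*(V₁^2-V₂^2)/1000=0.5*880*(2.39^2-6.05^2)/1000=-13.59 kPa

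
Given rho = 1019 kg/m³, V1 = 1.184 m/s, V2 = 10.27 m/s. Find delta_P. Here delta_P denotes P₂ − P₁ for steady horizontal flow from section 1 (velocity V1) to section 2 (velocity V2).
Formula: \Delta P = \frac{1}{2} \rho (V_1^2 - V_2^2)
delta_P = 0.5·1019·(1.184² − 10.27²)/1000 = -53.02 kPa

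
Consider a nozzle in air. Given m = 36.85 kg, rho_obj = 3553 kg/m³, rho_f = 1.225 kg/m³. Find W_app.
Formula: W_{app} = mg\left(1 - \frac{\rho_f}{\rho_{obj}}\right)
W_app = 36.85·9.81·(1 − 1.225/3553) = 361.4 N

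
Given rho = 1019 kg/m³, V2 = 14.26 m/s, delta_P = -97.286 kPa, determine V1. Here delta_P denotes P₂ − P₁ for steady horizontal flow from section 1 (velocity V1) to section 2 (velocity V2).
Formula: \Delta P = \frac{1}{2} \rho (V_1^2 - V_2^2)
Substituting knowns: -97.286 = 0.5·1019·(V1² − 14.26²)/1000
Solving for V1: V1 = √(14.26² + 2·(-97.286·1000)/1019) = 3.522 m/s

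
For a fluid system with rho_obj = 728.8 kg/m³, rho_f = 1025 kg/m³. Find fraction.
Formula: f_{sub} = \frac{\rho_{obj}}{\rho_f}
fraction = 728.8/1025 = 0.711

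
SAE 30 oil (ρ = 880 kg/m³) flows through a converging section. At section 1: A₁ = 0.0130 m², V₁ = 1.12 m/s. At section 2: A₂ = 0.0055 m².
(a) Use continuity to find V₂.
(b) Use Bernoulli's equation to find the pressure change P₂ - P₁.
(a) Continuity: A₁V₁=A₂V₂ -> V₂=A₁V₁/A₂=0.0130*1.12/0.0055=2.65 m/s
(b) Bernoulli: P₂-P₁=0.5*rho*(V₁^2-V₂^2)/1000=0.5*880*(1.12^2-2.65^2)/1000=-2.538 kPa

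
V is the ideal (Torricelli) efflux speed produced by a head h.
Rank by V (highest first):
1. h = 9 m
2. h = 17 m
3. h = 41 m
Case 1: V = 13.29 m/s
Case 2: V = 18.26 m/s
Case 3: V = 28.36 m/s
Ranking (highest first): 3, 2, 1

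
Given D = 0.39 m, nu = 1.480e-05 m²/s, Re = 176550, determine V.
Formula: Re = \frac{V D}{\nu}
Substituting knowns: 176550 = V·0.39/1.480e-05
Solving for V: V = 176550·1.480e-05/0.39 = 6.7 m/s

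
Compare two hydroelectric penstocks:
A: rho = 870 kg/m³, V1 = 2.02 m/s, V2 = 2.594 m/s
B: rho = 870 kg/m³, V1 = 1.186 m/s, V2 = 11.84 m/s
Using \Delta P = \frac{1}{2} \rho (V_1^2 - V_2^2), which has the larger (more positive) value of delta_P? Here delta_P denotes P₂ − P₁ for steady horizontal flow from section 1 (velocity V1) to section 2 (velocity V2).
delta_P(A) = -1.152 kPa, delta_P(B) = -60.37 kPa. Answer: A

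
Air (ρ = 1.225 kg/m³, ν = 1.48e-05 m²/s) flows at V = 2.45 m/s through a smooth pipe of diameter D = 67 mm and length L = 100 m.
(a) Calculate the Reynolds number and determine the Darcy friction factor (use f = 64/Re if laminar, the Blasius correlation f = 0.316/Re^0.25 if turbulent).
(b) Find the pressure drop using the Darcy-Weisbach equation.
(a) Re = V·D/ν = 2.45·0.067/1.48e-05 = 11091 → turbulent (Re > 4000); f = 0.316/Re^0.25 = 0.316/11091^0.25 = 0.030792
(b) Darcy-Weisbach: ΔP = f·(L/D)·½ρV²/1000 = 0.030792·(100/0.067)·½·1.225·2.45²/1000 = 0.169 kPa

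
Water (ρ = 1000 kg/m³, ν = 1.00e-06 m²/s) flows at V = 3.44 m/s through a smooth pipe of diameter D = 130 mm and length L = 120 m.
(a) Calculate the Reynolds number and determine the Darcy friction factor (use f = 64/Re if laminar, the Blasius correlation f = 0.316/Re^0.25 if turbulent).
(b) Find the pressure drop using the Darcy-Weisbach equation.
(a) Re = V·D/ν = 3.44·0.13/1.00e-06 = 447200 → turbulent (Re > 4000); f = 0.316/Re^0.25 = 0.316/447200^0.25 = 0.01222 (Blasius is strictly valid for Re ≲ 1e5; used here as the smooth-pipe estimate the problem specifies)
(b) Darcy-Weisbach: ΔP = f·(L/D)·½ρV²/1000 = 0.01222·(120/0.130)·½·1000·3.44²/1000 = 66.74 kPa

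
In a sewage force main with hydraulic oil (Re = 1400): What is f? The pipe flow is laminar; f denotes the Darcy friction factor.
Formula: f = \frac{64}{Re}
f = 64/1400 = 0.04571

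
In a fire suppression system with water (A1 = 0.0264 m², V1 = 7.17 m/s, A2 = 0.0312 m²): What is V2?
Formula: V_2 = \frac{A_1 V_1}{A_2}
V2 = 0.0264·7.17/0.0312 = 6.067 m/s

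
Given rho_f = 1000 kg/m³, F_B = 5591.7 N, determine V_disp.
Formula: F_B = \rho_f g V_{disp}
Substituting knowns: 5591.7 = 1000·9.81·V_disp
Solving for V_disp: V_disp = 5591.7/(1000·9.81) = 0.57 m³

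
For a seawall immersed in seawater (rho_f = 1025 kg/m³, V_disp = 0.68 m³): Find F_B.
Formula: F_B = \rho_f g V_{disp}
F_B = 1025·9.81·0.68 = 6838 N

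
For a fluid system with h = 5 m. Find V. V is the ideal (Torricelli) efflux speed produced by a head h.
Formula: V = \sqrt{2 g h}
V = √(2·9.81·5) = 9.905 m/s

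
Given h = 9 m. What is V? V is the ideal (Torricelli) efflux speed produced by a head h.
Formula: V = \sqrt{2 g h}
V = √(2·9.81·9) = 13.29 m/s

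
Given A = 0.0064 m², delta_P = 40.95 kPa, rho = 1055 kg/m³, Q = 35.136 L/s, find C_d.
Formula: Q = C_d A \sqrt{\frac{2 \Delta P}{\rho}}
Substituting knowns: 35.136 = C_d·0.0064·√(2·(40.95·1000)/1055)·1000
Solving for C_d: C_d = (35.136/1000)/(0.0064·√(2·(40.95·1000)/1055)) = 0.6231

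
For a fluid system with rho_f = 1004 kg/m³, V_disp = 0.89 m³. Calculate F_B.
Formula: F_B = \rho_f g V_{disp}
F_B = 1004·9.81·0.89 = 8766 N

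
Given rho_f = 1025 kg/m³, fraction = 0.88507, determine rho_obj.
Formula: f_{sub} = \frac{\rho_{obj}}{\rho_f}
Substituting knowns: 0.88507 = rho_obj/1025
Solving for rho_obj: rho_obj = 0.88507·1025 = 907.2 kg/m³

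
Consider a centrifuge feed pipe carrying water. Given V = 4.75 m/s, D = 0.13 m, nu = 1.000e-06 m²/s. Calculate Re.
Formula: Re = \frac{V D}{\nu}
Re = 4.75·0.13/1.000e-06 = 617500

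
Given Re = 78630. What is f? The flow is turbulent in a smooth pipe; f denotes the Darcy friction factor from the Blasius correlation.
Formula: f = \frac{0.316}{Re^{0.25}}
f = 0.316/78630^0.25 = 0.01887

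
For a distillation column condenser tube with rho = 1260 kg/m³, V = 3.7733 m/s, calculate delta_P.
Formula: V = \sqrt{\frac{2 \Delta P}{\rho}}
Substituting knowns: 3.7733 = √(2·(delta_P·1000)/1260)
Solving for delta_P: delta_P = 3.7733²·1260/2/1000 = 8.97 kPa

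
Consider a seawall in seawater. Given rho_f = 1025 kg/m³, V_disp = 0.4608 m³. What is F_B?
Formula: F_B = \rho_f g V_{disp}
F_B = 1025·9.81·0.4608 = 4633 N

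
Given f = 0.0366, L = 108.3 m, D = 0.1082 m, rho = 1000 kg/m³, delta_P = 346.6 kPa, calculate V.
Formula: \Delta P = f \frac{L}{D} \frac{\rho V^2}{2}
Substituting knowns: 346.6 = 0.0366·(108.3/0.1082)·0.5·1000·V²/1000
Solving for V: V = √((346.6·1000)/(0.0366·(108.3/0.1082)·0.5·1000)) = 4.35 m/s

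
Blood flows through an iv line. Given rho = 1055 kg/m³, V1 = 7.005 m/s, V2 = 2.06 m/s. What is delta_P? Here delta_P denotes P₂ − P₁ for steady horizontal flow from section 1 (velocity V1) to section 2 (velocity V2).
Formula: \Delta P = \frac{1}{2} \rho (V_1^2 - V_2^2)
delta_P = 0.5·1055·(7.005² − 2.06²)/1000 = 23.65 kPa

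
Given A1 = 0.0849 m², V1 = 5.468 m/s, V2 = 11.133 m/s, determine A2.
Formula: V_2 = \frac{A_1 V_1}{A_2}
Substituting knowns: 11.133 = 0.0849·5.468/A2
Solving for A2: A2 = 0.0849·5.468/11.133 = 0.0417 m²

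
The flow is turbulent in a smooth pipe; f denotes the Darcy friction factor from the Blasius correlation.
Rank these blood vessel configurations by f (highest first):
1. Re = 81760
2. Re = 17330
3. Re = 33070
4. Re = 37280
Case 1: f = 0.01869
Case 2: f = 0.02754
Case 3: f = 0.02343
Case 4: f = 0.02274
Ranking (highest first): 2, 3, 4, 1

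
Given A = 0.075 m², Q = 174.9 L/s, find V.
Formula: Q = A V
Substituting knowns: 174.9 = 0.075·V·1000
Solving for V: V = (174.9/1000)/0.075 = 2.332 m/s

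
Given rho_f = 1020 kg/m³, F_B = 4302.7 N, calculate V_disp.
Formula: F_B = \rho_f g V_{disp}
Substituting knowns: 4302.7 = 1020·9.81·V_disp
Solving for V_disp: V_disp = 4302.7/(1020·9.81) = 0.43 m³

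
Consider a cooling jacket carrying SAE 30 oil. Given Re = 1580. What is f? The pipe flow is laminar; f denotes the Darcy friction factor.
Formula: f = \frac{64}{Re}
f = 64/1580 = 0.04051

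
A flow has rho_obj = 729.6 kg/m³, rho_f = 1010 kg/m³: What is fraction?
Formula: f_{sub} = \frac{\rho_{obj}}{\rho_f}
fraction = 729.6/1010 = 0.7224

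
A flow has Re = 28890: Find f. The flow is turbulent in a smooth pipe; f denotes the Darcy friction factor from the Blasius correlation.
Formula: f = \frac{0.316}{Re^{0.25}}
f = 0.316/28890^0.25 = 0.02424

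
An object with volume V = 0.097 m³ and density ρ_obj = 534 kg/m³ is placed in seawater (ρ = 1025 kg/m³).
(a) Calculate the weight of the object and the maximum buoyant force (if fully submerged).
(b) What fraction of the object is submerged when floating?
(a) W=rho_obj*g*V=534*9.81*0.097=508.1 N; F_B(max)=rho*g*V=1025*9.81*0.097=975.4 N
(b) Floating fraction=rho_obj/rho=534/1025=0.521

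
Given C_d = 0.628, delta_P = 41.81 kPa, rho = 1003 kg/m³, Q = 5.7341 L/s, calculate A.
Formula: Q = C_d A \sqrt{\frac{2 \Delta P}{\rho}}
Substituting knowns: 5.7341 = 0.628·A·√(2·(41.81·1000)/1003)·1000
Solving for A: A = (5.7341/1000)/(0.628·√(2·(41.81·1000)/1003)) = 0.001 m²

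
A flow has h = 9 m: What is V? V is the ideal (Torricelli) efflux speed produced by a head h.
Formula: V = \sqrt{2 g h}
V = √(2·9.81·9) = 13.29 m/s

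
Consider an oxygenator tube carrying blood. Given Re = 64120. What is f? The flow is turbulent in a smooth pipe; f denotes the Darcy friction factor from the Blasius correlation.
Formula: f = \frac{0.316}{Re^{0.25}}
f = 0.316/64120^0.25 = 0.01986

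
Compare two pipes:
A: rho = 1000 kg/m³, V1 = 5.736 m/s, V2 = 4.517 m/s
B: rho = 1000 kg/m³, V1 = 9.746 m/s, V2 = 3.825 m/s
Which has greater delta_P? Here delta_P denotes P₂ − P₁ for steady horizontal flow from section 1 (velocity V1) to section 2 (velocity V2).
delta_P(A) = 6.249 kPa, delta_P(B) = 40.18 kPa. Answer: B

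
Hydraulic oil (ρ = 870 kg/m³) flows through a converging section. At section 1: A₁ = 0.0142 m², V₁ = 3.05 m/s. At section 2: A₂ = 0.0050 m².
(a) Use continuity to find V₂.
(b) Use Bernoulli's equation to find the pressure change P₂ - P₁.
(a) Continuity: A₁V₁=A₂V₂ -> V₂=A₁V₁/A₂=0.0142*3.05/0.0050=8.66 m/s
(b) Bernoulli: P₂-P₁=0.5*rho*(V₁^2-V₂^2)/1000=0.5*870*(3.05^2-8.66^2)/1000=-28.58 kPa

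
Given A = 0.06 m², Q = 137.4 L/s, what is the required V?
Formula: Q = A V
Substituting knowns: 137.4 = 0.06·V·1000
Solving for V: V = (137.4/1000)/0.06 = 2.29 m/s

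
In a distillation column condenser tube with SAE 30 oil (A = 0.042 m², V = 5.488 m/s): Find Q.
Formula: Q = A V
Q = 0.042·5.488·1000 = 230.5 L/s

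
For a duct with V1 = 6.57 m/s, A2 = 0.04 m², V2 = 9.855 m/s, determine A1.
Formula: V_2 = \frac{A_1 V_1}{A_2}
Substituting knowns: 9.855 = A1·6.57/0.04
Solving for A1: A1 = 9.855·0.04/6.57 = 0.06 m²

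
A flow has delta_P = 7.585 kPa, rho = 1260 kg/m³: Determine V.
Formula: V = \sqrt{\frac{2 \Delta P}{\rho}}
V = √(2·(7.585·1000)/1260) = 3.47 m/s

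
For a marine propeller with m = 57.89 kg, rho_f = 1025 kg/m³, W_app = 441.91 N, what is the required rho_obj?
Formula: W_{app} = mg\left(1 - \frac{\rho_f}{\rho_{obj}}\right)
Substituting knowns: 441.91 = 57.89·9.81·(1 − 1025/rho_obj)
Solving for rho_obj: rho_obj = 1025/(1 − 441.91/(57.89·9.81)) = 4620 kg/m³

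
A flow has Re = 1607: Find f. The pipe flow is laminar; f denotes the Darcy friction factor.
Formula: f = \frac{64}{Re}
f = 64/1607 = 0.03983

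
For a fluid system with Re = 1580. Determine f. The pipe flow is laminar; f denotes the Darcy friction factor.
Formula: f = \frac{64}{Re}
f = 64/1580 = 0.04051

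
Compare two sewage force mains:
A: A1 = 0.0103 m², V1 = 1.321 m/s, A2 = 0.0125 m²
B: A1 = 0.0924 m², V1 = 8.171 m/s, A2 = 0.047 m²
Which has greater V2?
V2(A) = 1.089 m/s, V2(B) = 16.06 m/s. Answer: B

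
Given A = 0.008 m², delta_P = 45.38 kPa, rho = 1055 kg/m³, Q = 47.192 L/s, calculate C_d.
Formula: Q = C_d A \sqrt{\frac{2 \Delta P}{\rho}}
Substituting knowns: 47.192 = C_d·0.008·√(2·(45.38·1000)/1055)·1000
Solving for C_d: C_d = (47.192/1000)/(0.008·√(2·(45.38·1000)/1055)) = 0.636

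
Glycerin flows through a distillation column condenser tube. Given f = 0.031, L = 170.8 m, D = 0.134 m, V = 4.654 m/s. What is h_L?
Formula: h_L = f \frac{L}{D} \frac{V^2}{2g}
h_L = 0.031·(170.8/0.134)·4.654²/(2·9.81) = 43.62 m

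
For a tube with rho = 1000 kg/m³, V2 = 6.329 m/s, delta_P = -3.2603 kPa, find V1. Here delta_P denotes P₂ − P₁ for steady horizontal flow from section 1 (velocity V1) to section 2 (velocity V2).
Formula: \Delta P = \frac{1}{2} \rho (V_1^2 - V_2^2)
Substituting knowns: -3.2603 = 0.5·1000·(V1² − 6.329²)/1000
Solving for V1: V1 = √(6.329² + 2·(-3.2603·1000)/1000) = 5.791 m/s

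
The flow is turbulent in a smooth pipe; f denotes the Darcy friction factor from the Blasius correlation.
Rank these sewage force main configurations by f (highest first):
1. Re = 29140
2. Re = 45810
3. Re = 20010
Case 1: f = 0.02419
Case 2: f = 0.0216
Case 3: f = 0.02657
Ranking (highest first): 3, 1, 2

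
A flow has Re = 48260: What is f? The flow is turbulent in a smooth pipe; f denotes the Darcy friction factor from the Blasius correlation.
Formula: f = \frac{0.316}{Re^{0.25}}
f = 0.316/48260^0.25 = 0.02132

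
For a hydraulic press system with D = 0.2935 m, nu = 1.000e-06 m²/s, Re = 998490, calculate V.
Formula: Re = \frac{V D}{\nu}
Substituting knowns: 998490 = V·0.2935/1.000e-06
Solving for V: V = 998490·1.000e-06/0.2935 = 3.402 m/s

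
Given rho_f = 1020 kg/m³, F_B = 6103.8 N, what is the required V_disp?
Formula: F_B = \rho_f g V_{disp}
Substituting knowns: 6103.8 = 1020·9.81·V_disp
Solving for V_disp: V_disp = 6103.8/(1020·9.81) = 0.61 m³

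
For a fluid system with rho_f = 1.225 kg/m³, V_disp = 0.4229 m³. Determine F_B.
Formula: F_B = \rho_f g V_{disp}
F_B = 1.225·9.81·0.4229 = 5.082 N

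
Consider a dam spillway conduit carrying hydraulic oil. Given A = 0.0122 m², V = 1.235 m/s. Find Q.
Formula: Q = A V
Q = 0.0122·1.235·1000 = 15.07 L/s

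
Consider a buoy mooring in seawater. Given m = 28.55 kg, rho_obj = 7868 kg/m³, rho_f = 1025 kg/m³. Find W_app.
Formula: W_{app} = mg\left(1 - \frac{\rho_f}{\rho_{obj}}\right)
W_app = 28.55·9.81·(1 − 1025/7868) = 243.6 N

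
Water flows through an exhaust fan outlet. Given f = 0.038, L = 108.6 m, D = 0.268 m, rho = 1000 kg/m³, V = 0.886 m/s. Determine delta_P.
Formula: \Delta P = f \frac{L}{D} \frac{\rho V^2}{2}
delta_P = 0.038·(108.6/0.268)·0.5·1000·0.886²/1000 = 6.044 kPa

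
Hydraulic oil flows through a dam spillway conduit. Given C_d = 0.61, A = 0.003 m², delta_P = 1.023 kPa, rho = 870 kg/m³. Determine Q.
Formula: Q = C_d A \sqrt{\frac{2 \Delta P}{\rho}}
Q = 0.61·0.003·√(2·(1.023·1000)/870)·1000 = 2.806 L/s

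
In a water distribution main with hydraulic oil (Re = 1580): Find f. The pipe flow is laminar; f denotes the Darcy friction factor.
Formula: f = \frac{64}{Re}
f = 64/1580 = 0.04051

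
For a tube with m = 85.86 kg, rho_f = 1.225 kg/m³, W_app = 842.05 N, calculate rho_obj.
Formula: W_{app} = mg\left(1 - \frac{\rho_f}{\rho_{obj}}\right)
Substituting knowns: 842.05 = 85.86·9.81·(1 − 1.225/rho_obj)
Solving for rho_obj: rho_obj = 1.225/(1 − 842.05/(85.86·9.81)) = 4361 kg/m³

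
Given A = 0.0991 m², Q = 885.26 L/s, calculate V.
Formula: Q = A V
Substituting knowns: 885.26 = 0.0991·V·1000
Solving for V: V = (885.26/1000)/0.0991 = 8.933 m/s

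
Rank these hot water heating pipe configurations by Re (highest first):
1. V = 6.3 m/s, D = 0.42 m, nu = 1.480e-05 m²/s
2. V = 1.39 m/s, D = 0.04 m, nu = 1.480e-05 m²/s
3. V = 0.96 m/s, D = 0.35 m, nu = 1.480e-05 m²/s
Case 1: Re = 178784
Case 2: Re = 3757
Case 3: Re = 22703
Ranking (highest first): 1, 3, 2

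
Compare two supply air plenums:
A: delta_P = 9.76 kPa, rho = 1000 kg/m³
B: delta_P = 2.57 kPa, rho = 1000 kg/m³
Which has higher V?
V(A) = 4.418 m/s, V(B) = 2.267 m/s. Answer: A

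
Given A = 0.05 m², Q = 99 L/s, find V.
Formula: Q = A V
Substituting knowns: 99 = 0.05·V·1000
Solving for V: V = (99/1000)/0.05 = 1.98 m/s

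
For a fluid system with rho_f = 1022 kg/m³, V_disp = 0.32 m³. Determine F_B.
Formula: F_B = \rho_f g V_{disp}
F_B = 1022·9.81·0.32 = 3208 N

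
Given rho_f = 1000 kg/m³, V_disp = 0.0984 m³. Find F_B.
Formula: F_B = \rho_f g V_{disp}
F_B = 1000·9.81·0.0984 = 965.3 N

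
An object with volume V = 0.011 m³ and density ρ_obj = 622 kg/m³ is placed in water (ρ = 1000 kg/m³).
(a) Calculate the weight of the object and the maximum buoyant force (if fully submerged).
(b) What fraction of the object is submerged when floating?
(a) W=rho_obj*g*V=622*9.81*0.011=67.1 N; F_B(max)=rho*g*V=1000*9.81*0.011=107.9 N
(b) Floating fraction=rho_obj/rho=622/1000=0.622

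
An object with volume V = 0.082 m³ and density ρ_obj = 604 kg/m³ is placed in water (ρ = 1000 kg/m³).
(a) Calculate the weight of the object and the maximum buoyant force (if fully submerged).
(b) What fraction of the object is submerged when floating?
(a) W=rho_obj*g*V=604*9.81*0.082=485.9 N; F_B(max)=rho*g*V=1000*9.81*0.082=804.4 N
(b) Floating fraction=rho_obj/rho=604/1000=0.604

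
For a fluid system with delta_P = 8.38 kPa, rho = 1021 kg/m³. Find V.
Formula: V = \sqrt{\frac{2 \Delta P}{\rho}}
V = √(2·(8.38·1000)/1021) = 4.052 m/s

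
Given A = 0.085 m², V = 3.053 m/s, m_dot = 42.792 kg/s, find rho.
Formula: \dot{m} = \rho A V
Substituting knowns: 42.792 = rho·0.085·3.053
Solving for rho: rho = 42.792/(0.085·3.053) = 164.9 kg/m³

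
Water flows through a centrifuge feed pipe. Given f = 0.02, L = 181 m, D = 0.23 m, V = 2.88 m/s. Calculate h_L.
Formula: h_L = f \frac{L}{D} \frac{V^2}{2g}
h_L = 0.02·(181/0.23)·2.88²/(2·9.81) = 6.654 m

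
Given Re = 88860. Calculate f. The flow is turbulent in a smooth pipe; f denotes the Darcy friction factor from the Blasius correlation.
Formula: f = \frac{0.316}{Re^{0.25}}
f = 0.316/88860^0.25 = 0.0183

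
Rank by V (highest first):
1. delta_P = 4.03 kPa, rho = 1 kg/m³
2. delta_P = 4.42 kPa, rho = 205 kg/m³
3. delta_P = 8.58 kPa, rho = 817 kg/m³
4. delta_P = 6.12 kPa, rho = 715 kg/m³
Case 1: V = 89.78 m/s
Case 2: V = 6.567 m/s
Case 3: V = 4.583 m/s
Case 4: V = 4.137 m/s
Ranking (highest first): 1, 2, 3, 4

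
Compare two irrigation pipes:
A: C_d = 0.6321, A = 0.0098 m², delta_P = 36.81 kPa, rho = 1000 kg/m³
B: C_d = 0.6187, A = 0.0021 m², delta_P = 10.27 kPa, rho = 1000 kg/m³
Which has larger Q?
Q(A) = 53.15 L/s, Q(B) = 5.888 L/s. Answer: A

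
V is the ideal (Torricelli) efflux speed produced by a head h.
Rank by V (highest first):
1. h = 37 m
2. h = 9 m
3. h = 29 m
Case 1: V = 26.94 m/s
Case 2: V = 13.29 m/s
Case 3: V = 23.85 m/s
Ranking (highest first): 1, 3, 2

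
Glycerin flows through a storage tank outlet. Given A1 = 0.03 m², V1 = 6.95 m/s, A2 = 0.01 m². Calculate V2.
Formula: V_2 = \frac{A_1 V_1}{A_2}
V2 = 0.03·6.95/0.01 = 20.85 m/s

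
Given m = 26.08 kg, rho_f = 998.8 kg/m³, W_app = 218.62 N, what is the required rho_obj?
Formula: W_{app} = mg\left(1 - \frac{\rho_f}{\rho_{obj}}\right)
Substituting knowns: 218.62 = 26.08·9.81·(1 − 998.8/rho_obj)
Solving for rho_obj: rho_obj = 998.8/(1 − 218.62/(26.08·9.81)) = 6865 kg/m³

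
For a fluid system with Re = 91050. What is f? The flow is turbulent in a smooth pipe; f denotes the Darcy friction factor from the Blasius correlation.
Formula: f = \frac{0.316}{Re^{0.25}}
f = 0.316/91050^0.25 = 0.01819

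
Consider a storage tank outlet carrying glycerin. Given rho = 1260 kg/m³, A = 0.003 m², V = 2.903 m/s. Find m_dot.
Formula: \dot{m} = \rho A V
m_dot = 1260·0.003·2.903 = 10.97 kg/s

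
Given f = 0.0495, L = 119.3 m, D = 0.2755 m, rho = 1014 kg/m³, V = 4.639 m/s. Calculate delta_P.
Formula: \Delta P = f \frac{L}{D} \frac{\rho V^2}{2}
delta_P = 0.0495·(119.3/0.2755)·0.5·1014·4.639²/1000 = 233.9 kPa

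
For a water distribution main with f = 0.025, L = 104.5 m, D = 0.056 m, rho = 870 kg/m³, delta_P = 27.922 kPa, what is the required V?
Formula: \Delta P = f \frac{L}{D} \frac{\rho V^2}{2}
Substituting knowns: 27.922 = 0.025·(104.5/0.056)·0.5·870·V²/1000
Solving for V: V = √((27.922·1000)/(0.025·(104.5/0.056)·0.5·870)) = 1.173 m/s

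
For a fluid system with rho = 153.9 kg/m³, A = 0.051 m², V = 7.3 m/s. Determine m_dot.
Formula: \dot{m} = \rho A V
m_dot = 153.9·0.051·7.3 = 57.3 kg/s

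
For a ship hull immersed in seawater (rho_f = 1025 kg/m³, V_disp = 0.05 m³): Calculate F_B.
Formula: F_B = \rho_f g V_{disp}
F_B = 1025·9.81·0.05 = 502.8 N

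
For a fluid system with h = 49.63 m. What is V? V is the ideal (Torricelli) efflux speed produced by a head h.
Formula: V = \sqrt{2 g h}
V = √(2·9.81·49.63) = 31.2 m/s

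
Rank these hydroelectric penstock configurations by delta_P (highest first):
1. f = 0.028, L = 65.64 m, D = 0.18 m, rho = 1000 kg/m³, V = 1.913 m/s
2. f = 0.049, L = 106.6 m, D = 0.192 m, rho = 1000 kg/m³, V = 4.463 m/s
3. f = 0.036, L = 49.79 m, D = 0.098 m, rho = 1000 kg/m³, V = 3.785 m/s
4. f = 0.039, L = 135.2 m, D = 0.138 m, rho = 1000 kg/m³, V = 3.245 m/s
Case 1: delta_P = 18.68 kPa
Case 2: delta_P = 270.9 kPa
Case 3: delta_P = 131 kPa
Case 4: delta_P = 201.2 kPa
Ranking (highest first): 2, 4, 3, 1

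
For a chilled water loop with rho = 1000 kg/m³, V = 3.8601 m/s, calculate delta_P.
Formula: V = \sqrt{\frac{2 \Delta P}{\rho}}
Substituting knowns: 3.8601 = √(2·(delta_P·1000)/1000)
Solving for delta_P: delta_P = 3.8601²·1000/2/1000 = 7.45 kPa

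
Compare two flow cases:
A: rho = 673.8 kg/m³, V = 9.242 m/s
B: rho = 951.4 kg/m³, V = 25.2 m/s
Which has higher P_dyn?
P_dyn(A) = 28.78 kPa, P_dyn(B) = 302.1 kPa. Answer: B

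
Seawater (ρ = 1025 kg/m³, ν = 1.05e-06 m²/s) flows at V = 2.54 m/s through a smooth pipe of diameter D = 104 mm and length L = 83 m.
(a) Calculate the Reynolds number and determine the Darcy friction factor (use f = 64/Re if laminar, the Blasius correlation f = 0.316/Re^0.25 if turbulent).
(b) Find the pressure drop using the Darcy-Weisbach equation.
(a) Re = V·D/ν = 2.54·0.104/1.05e-06 = 251580 → turbulent (Re > 4000); f = 0.316/Re^0.25 = 0.316/251580^0.25 = 0.01411 (Blasius is strictly valid for Re ≲ 1e5; used here as the smooth-pipe estimate the problem specifies)
(b) Darcy-Weisbach: ΔP = f·(L/D)·½ρV²/1000 = 0.01411·(83/0.104)·½·1025·2.54²/1000 = 37.23 kPa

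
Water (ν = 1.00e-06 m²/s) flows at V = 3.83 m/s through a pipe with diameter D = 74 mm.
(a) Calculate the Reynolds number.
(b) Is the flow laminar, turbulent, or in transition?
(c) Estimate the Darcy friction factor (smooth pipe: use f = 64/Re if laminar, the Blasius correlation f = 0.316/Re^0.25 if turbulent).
(a) Re = V·D/ν = 3.83·0.074/1.00e-06 = 283420
(b) Flow regime: turbulent (Re > 4000)
(c) Friction factor: f = 0.316/Re^0.25 = 0.316/283420^0.25 = 0.0137 (Blasius is strictly valid for Re ≲ 1e5; used here as the smooth-pipe estimate the problem specifies)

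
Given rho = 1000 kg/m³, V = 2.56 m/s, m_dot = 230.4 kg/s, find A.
Formula: \dot{m} = \rho A V
Substituting knowns: 230.4 = 1000·A·2.56
Solving for A: A = 230.4/(1000·2.56) = 0.09 m²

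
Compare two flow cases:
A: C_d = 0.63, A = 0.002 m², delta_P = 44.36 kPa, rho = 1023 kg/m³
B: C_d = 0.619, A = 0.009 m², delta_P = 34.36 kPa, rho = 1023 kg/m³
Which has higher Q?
Q(A) = 11.73 L/s, Q(B) = 45.66 L/s. Answer: B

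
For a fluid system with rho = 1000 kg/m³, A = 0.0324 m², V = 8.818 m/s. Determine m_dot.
Formula: \dot{m} = \rho A V
m_dot = 1000·0.0324·8.818 = 285.7 kg/s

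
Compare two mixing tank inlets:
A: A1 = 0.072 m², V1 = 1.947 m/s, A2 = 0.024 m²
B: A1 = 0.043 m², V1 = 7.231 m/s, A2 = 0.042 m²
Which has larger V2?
V2(A) = 5.841 m/s, V2(B) = 7.403 m/s. Answer: B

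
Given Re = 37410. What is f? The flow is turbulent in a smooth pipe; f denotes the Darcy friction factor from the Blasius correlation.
Formula: f = \frac{0.316}{Re^{0.25}}
f = 0.316/37410^0.25 = 0.02272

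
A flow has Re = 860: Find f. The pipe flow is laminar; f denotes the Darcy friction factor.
Formula: f = \frac{64}{Re}
f = 64/860 = 0.07442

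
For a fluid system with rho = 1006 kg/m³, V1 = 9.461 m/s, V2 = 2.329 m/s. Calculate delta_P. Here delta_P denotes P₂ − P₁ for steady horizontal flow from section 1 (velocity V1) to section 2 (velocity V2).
Formula: \Delta P = \frac{1}{2} \rho (V_1^2 - V_2^2)
delta_P = 0.5·1006·(9.461² − 2.329²)/1000 = 42.3 kPa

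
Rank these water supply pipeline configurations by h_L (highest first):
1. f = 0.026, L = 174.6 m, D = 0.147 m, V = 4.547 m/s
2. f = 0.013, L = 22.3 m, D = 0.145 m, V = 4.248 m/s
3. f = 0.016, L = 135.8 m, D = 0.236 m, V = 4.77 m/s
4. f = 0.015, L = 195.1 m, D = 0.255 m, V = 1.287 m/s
Case 1: h_L = 32.54 m
Case 2: h_L = 1.839 m
Case 3: h_L = 10.68 m
Case 4: h_L = 0.9689 m
Ranking (highest first): 1, 3, 2, 4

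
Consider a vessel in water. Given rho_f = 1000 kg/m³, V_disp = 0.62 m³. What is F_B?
Formula: F_B = \rho_f g V_{disp}
F_B = 1000·9.81·0.62 = 6082 N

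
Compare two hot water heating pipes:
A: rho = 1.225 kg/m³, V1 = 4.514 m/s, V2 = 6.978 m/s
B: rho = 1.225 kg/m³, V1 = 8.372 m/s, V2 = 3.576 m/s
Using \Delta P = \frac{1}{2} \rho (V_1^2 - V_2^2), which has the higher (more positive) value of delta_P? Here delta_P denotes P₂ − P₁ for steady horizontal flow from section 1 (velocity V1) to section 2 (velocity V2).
delta_P(A) = -0.01734 kPa, delta_P(B) = 0.0351 kPa. Answer: B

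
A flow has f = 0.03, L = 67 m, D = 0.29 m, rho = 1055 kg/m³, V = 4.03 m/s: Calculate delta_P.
Formula: \Delta P = f \frac{L}{D} \frac{\rho V^2}{2}
delta_P = 0.03·(67/0.29)·0.5·1055·4.03²/1000 = 59.38 kPa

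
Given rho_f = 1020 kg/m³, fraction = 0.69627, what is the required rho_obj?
Formula: f_{sub} = \frac{\rho_{obj}}{\rho_f}
Substituting knowns: 0.69627 = rho_obj/1020
Solving for rho_obj: rho_obj = 0.69627·1020 = 710.2 kg/m³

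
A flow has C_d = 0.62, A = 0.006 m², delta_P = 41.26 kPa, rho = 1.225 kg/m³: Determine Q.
Formula: Q = C_d A \sqrt{\frac{2 \Delta P}{\rho}}
Q = 0.62·0.006·√(2·(41.26·1000)/1.225)·1000 = 965.5 L/s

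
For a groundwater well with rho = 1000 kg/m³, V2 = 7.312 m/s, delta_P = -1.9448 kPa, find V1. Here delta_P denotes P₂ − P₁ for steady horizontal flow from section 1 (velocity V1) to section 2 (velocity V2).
Formula: \Delta P = \frac{1}{2} \rho (V_1^2 - V_2^2)
Substituting knowns: -1.9448 = 0.5·1000·(V1² − 7.312²)/1000
Solving for V1: V1 = √(7.312² + 2·(-1.9448·1000)/1000) = 7.041 m/s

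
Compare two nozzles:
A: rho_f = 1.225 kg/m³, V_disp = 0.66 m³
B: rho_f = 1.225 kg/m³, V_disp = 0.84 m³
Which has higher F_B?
F_B(A) = 7.931 N, F_B(B) = 10.09 N. Answer: B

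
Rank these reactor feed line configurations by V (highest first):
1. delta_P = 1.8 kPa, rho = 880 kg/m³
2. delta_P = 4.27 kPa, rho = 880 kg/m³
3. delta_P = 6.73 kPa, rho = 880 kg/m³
Case 1: V = 2.023 m/s
Case 2: V = 3.115 m/s
Case 3: V = 3.911 m/s
Ranking (highest first): 3, 2, 1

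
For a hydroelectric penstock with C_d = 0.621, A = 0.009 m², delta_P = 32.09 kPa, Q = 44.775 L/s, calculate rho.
Formula: Q = C_d A \sqrt{\frac{2 \Delta P}{\rho}}
Substituting knowns: 44.775 = 0.621·0.009·√(2·(32.09·1000)/rho)·1000
Solving for rho: rho = 2·(32.09·1000)/((44.775/1000)/(0.621·0.009))² = 1000 kg/m³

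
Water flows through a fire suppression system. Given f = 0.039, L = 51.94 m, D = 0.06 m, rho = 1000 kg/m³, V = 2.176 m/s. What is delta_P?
Formula: \Delta P = f \frac{L}{D} \frac{\rho V^2}{2}
delta_P = 0.039·(51.94/0.06)·0.5·1000·2.176²/1000 = 79.93 kPa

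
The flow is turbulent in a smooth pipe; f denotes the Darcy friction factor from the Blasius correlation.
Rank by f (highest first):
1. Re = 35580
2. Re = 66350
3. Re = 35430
Case 1: f = 0.02301
Case 2: f = 0.01969
Case 3: f = 0.02303
Ranking (highest first): 3, 1, 2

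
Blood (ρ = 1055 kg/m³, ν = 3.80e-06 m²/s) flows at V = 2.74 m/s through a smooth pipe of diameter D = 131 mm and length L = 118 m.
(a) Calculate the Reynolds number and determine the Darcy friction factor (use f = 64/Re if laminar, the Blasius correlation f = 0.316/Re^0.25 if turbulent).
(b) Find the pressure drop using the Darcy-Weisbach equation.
(a) Re = V·D/ν = 2.74·0.131/3.80e-06 = 94458 → turbulent (Re > 4000); f = 0.316/Re^0.25 = 0.316/94458^0.25 = 0.018025
(b) Darcy-Weisbach: ΔP = f·(L/D)·½ρV²/1000 = 0.018025·(118/0.131)·½·1055·2.74²/1000 = 64.3 kPa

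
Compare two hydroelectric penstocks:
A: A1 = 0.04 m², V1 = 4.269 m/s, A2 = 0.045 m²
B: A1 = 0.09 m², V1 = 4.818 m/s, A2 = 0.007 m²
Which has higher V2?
V2(A) = 3.795 m/s, V2(B) = 61.95 m/s. Answer: B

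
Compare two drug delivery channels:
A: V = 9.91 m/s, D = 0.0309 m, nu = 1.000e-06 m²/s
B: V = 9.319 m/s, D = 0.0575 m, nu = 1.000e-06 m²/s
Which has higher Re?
Re(A) = 306219, Re(B) = 535843. Answer: B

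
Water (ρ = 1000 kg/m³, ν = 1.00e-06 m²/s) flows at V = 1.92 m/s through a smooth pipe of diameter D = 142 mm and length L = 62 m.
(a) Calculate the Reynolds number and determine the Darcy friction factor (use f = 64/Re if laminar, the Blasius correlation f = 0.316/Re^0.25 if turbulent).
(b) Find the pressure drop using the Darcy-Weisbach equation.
(a) Re = V·D/ν = 1.92·0.142/1.00e-06 = 272640 → turbulent (Re > 4000); f = 0.316/Re^0.25 = 0.316/272640^0.25 = 0.013829 (Blasius is strictly valid for Re ≲ 1e5; used here as the smooth-pipe estimate the problem specifies)
(b) Darcy-Weisbach: ΔP = f·(L/D)·½ρV²/1000 = 0.013829·(62/0.142)·½·1000·1.92²/1000 = 11.13 kPa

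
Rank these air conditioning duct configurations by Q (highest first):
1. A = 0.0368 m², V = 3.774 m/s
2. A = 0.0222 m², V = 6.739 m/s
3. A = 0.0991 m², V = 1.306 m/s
Case 1: Q = 138.9 L/s
Case 2: Q = 149.6 L/s
Case 3: Q = 129.4 L/s
Ranking (highest first): 2, 1, 3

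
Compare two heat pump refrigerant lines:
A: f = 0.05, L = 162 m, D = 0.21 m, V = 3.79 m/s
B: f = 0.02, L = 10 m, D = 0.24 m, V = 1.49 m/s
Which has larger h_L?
h_L(A) = 28.24 m, h_L(B) = 0.0943 m. Answer: A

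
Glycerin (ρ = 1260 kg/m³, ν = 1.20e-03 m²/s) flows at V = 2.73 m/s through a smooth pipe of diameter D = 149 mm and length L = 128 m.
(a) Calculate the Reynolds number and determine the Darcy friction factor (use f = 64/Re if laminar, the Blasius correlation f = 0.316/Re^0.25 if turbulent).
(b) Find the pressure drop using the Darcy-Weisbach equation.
(a) Re = V·D/ν = 2.73·0.149/1.20e-03 = 338.98 → laminar (Re < 2300); f = 64/Re = 64/338.98 = 0.1888
(b) Darcy-Weisbach: ΔP = f·(L/D)·½ρV²/1000 = 0.1888·(128/0.149)·½·1260·2.73²/1000 = 761.5 kPa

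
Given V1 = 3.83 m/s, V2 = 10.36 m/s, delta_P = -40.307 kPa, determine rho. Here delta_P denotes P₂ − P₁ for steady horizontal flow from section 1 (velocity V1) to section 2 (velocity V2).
Formula: \Delta P = \frac{1}{2} \rho (V_1^2 - V_2^2)
Substituting knowns: -40.307 = 0.5·rho·(3.83² − 10.36²)/1000
Solving for rho: rho = 2·(-40.307·1000)/(3.83² − 10.36²) = 870 kg/m³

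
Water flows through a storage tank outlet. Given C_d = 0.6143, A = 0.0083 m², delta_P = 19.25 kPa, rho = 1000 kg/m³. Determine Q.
Formula: Q = C_d A \sqrt{\frac{2 \Delta P}{\rho}}
Q = 0.6143·0.0083·√(2·(19.25·1000)/1000)·1000 = 31.64 L/s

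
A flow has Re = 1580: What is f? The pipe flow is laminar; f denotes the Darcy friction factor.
Formula: f = \frac{64}{Re}
f = 64/1580 = 0.04051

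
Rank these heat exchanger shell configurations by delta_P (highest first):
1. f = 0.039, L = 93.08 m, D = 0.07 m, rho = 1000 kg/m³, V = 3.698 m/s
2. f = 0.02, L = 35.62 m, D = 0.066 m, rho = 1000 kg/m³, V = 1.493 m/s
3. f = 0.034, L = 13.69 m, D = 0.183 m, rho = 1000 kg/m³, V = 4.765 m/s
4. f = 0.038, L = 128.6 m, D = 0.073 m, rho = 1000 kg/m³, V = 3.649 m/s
Case 1: delta_P = 354.6 kPa
Case 2: delta_P = 12.03 kPa
Case 3: delta_P = 28.88 kPa
Case 4: delta_P = 445.7 kPa
Ranking (highest first): 4, 1, 3, 2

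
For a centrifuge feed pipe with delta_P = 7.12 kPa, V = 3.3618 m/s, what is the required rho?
Formula: V = \sqrt{\frac{2 \Delta P}{\rho}}
Substituting knowns: 3.3618 = √(2·(7.12·1000)/rho)
Solving for rho: rho = 2·(7.12·1000)/3.3618² = 1260 kg/m³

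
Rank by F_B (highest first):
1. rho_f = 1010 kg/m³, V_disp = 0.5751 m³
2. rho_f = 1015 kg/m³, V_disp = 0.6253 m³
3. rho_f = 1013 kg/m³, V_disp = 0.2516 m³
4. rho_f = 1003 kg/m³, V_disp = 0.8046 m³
Case 1: F_B = 5698 N
Case 2: F_B = 6226 N
Case 3: F_B = 2500 N
Case 4: F_B = 7917 N
Ranking (highest first): 4, 2, 1, 3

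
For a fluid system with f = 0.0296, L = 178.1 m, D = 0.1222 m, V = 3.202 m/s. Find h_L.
Formula: h_L = f \frac{L}{D} \frac{V^2}{2g}
h_L = 0.0296·(178.1/0.1222)·3.202²/(2·9.81) = 22.54 m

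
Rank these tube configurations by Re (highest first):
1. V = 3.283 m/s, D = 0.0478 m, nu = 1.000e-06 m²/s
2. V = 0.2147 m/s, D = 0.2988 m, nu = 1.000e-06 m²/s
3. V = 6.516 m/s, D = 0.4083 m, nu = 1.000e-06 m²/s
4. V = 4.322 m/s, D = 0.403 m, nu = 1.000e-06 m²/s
Case 1: Re = 156927
Case 2: Re = 64152
Case 3: Re = 2.660e+06
Case 4: Re = 1.742e+06
Ranking (highest first): 3, 4, 1, 2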